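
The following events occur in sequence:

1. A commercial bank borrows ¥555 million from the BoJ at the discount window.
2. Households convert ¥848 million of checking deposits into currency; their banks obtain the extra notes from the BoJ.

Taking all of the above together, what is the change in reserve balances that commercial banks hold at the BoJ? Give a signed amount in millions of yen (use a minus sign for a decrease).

-¥293 million

BoJ balance sheet:
  Assets:      Loans to banks +¥555M
  Liabilities: Bank reserves −¥293M, Currency in circulation +¥848M
So the change in reserve balances that commercial banks hold at the BoJ is -¥293 million.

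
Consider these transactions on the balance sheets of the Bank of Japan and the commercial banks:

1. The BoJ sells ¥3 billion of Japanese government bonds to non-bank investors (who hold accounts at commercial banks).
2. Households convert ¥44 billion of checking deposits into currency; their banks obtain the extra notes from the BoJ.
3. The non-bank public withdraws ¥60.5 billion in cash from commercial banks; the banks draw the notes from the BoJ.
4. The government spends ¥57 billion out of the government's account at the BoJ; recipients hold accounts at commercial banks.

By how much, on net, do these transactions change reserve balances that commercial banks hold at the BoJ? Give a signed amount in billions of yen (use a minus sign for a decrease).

Asset sale (to non-banks) ¥3 billion: the non-bank buyers' banks settle from reserves → −¥3B.
Currency withdrawal ¥44 billion: banks swap reserves for currency → −¥44B.
Currency withdrawal ¥60.5 billion: banks swap reserves for currency → −¥60.5B.
Government spending ¥57 billion: government payments flow into bank reserve accounts → +¥57B.
Net: −3 − 44 − 60.5 + 57 = -¥50.5 billion.

-¥50.5 billion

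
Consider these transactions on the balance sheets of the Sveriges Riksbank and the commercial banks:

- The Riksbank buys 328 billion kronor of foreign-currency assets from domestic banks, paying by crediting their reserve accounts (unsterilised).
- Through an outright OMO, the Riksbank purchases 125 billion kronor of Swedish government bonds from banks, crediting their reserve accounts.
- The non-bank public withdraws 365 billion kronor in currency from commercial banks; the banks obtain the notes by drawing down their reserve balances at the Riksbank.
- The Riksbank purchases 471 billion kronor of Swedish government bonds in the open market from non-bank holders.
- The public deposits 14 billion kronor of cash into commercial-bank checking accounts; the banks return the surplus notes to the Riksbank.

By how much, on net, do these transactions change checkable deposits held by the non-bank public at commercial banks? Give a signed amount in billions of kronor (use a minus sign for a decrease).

+120 billion

FX purchase 328 billion kronor: the counterparty is a bank, so public deposits are unchanged → 0.
OMO purchase (from banks) 125 billion kronor: the counterparty is a bank, so public deposits are unchanged → 0.
Currency withdrawal 365 billion kronor: non-bank counterparties' bank balances fall → −365B.
Asset purchase (from non-banks) 471 billion kronor: non-bank counterparties' bank balances rise → +471B.
Currency deposit 14 billion kronor: non-bank counterparties' bank balances rise → +14B.
Net: 0 + 0 − 365 + 471 + 14 = +120 billion.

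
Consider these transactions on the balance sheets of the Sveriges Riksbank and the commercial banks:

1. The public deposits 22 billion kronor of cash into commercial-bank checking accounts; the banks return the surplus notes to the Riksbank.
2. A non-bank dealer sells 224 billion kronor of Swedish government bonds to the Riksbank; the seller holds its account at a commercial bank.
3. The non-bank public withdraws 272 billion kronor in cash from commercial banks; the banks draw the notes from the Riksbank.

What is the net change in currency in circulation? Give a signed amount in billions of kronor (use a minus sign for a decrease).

Currency deposit 22 billion kronor: notes return to the central bank → −22B.
Asset purchase (from non-banks) 224 billion kronor: no currency enters or leaves circulation → 0.
Currency withdrawal 272 billion kronor: notes leave the central bank → +272B.
Net: −22 + 0 + 272 = +250 billion.

+250 billion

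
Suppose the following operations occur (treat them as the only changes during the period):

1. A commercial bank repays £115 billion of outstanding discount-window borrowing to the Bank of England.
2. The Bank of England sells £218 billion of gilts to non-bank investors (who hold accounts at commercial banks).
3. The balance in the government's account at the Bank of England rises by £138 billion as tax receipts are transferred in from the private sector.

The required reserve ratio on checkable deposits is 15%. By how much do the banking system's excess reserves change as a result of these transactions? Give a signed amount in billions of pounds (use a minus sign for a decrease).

Discount-window repayment £115 billion: reserves −£115B, deposits 0.
Asset sale (to non-banks) £218 billion: reserves −£218B, deposits −£218B.
Government account inflow £138 billion: reserves −£138B, deposits −£138B.
Totals: Δreserves = −£471B, Δdeposits = −£356B.
Δrequired reserves = 15% × −£356B = −£53.4B.
Δexcess reserves = Δreserves − Δrequired = −£471B − (−£53.4B) = -£417.6 billion.

-£417.6 billion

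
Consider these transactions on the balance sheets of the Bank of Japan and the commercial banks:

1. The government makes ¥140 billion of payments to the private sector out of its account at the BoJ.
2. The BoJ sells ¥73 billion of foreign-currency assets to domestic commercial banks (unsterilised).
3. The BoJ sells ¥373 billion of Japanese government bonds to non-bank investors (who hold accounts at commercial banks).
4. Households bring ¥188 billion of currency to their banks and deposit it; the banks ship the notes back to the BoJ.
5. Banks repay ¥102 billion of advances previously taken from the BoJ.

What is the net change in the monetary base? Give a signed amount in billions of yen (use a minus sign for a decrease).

-¥408 billion

Government spending ¥140 billion: a non-base liability converts back to reserves → +¥140B.
FX sale ¥73 billion: BoJ balance sheet contracts → −¥73B.
Asset sale (to non-banks) ¥373 billion: BoJ balance sheet contracts → −¥373B.
Currency deposit ¥188 billion: just a shift between currency and reserves — both are base money → 0.
Discount-window repayment ¥102 billion: BoJ balance sheet contracts → −¥102B.
Net: 140 − 73 − 373 + 0 − 102 = -¥408 billion.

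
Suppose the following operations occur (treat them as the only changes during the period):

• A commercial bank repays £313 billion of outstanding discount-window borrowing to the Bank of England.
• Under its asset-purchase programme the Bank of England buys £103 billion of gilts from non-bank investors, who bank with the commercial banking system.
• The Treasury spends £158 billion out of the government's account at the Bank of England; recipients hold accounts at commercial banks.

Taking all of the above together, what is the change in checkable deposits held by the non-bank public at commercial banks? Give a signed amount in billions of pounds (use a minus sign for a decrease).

Bank of England balance sheet:
  Assets:      Securities +£103B, Loans to banks −£313B
  Liabilities: Bank reserves −£52B, Government deposits −£158B
Commercial banking system:
  Assets:      Reserves at CB −£52B
  Liabilities: Checkable deposits +£261B, Borrowings from CB −£313B
So the change in checkable deposits held by the non-bank public at commercial banks is +£261 billion.

+£261 billion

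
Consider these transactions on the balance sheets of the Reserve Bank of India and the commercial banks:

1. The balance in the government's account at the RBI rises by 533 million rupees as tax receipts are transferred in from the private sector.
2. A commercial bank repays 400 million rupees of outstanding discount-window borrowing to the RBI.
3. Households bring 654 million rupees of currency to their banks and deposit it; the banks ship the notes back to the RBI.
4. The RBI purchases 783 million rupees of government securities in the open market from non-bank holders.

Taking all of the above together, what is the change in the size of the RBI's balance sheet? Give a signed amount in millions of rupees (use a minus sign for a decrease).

Government account inflow 533 million rupees: only the composition of liabilities changes → 0.
Discount-window repayment 400 million rupees: an RBI asset is shed → −400M.
Currency deposit 654 million rupees: only the composition of liabilities changes → 0.
Asset purchase (from non-banks) 783 million rupees: an RBI asset is acquired → +783M.
Net: 0 − 400 + 0 + 783 = +383 million.

+383 million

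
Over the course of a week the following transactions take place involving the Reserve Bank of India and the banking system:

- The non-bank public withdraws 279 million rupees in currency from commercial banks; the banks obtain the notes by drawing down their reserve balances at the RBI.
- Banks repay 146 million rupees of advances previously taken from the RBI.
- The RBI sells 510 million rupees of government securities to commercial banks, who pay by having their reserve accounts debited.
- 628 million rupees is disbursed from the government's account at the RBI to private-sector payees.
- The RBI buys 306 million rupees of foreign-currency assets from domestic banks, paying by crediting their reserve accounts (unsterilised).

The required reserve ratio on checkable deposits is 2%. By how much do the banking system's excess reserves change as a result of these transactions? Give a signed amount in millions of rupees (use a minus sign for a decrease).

Currency withdrawal 279 million rupees: reserves −279M, deposits −279M.
Discount-window repayment 146 million rupees: reserves −146M, deposits 0.
OMO sale (to banks) 510 million rupees: reserves −510M, deposits 0.
Government spending 628 million rupees: reserves +628M, deposits +628M.
FX purchase 306 million rupees: reserves +306M, deposits 0.
Totals: Δreserves = −1M, Δdeposits = +349M.
Δrequired reserves = 2% × +349M = +6.98M.
Δexcess reserves = Δreserves − Δrequired = −1M − (+6.98M) = -7.98 million.

-7.98 million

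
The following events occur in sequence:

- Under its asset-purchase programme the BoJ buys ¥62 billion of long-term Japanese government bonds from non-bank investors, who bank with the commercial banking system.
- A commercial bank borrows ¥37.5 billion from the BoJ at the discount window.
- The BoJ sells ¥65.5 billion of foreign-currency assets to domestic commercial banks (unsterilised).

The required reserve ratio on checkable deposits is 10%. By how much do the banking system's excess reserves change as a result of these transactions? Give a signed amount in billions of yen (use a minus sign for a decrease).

+¥27.8 billion

Asset purchase (from non-banks) ¥62 billion: reserves +¥62B, deposits +¥62B.
Discount-window loan ¥37.5 billion: reserves +¥37.5B, deposits 0.
FX sale ¥65.5 billion: reserves −¥65.5B, deposits 0.
Totals: Δreserves = +¥34B, Δdeposits = +¥62B.
Δrequired reserves = 10% × +¥62B = +¥6.2B.
Δexcess reserves = Δreserves − Δrequired = +¥34B − (+¥6.2B) = +¥27.8 billion.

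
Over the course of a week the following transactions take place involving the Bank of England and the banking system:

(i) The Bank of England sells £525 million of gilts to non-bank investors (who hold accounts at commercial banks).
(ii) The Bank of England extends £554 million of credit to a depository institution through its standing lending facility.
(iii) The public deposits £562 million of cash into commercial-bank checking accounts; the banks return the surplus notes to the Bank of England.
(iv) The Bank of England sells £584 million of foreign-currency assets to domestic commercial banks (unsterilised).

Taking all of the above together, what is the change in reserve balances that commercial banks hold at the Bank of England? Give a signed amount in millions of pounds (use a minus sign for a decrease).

+£7 million

Bank of England balance sheet:
  Assets:      Securities −£525M, Loans to banks +£554M, Foreign assets −£584M
  Liabilities: Bank reserves +£7M, Currency in circulation −£562M
So the change in reserve balances that commercial banks hold at the Bank of England is +£7 million.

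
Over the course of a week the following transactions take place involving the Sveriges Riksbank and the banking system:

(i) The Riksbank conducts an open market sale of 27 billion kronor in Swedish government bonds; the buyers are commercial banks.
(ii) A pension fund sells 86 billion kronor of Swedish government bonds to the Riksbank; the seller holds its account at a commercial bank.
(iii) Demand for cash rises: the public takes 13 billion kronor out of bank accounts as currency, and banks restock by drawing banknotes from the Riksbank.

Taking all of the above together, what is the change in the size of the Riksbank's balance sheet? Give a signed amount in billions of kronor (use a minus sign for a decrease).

Riksbank balance sheet:
  Assets:      Securities +59B
  Liabilities: Bank reserves +46B, Currency in circulation +13B
Commercial banking system:
  Assets:      Reserves at CB +46B, Securities +27B
  Liabilities: Checkable deposits +73B
Change in total Riksbank assets = +59 billion.

+59 billion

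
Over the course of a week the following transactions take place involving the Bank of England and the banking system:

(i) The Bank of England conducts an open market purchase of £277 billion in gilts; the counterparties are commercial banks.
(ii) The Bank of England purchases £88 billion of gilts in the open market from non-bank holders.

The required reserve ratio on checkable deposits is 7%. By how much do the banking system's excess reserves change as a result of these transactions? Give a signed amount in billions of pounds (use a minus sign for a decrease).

OMO purchase (from banks) £277 billion: reserves +£277B, deposits 0.
Asset purchase (from non-banks) £88 billion: reserves +£88B, deposits +£88B.
Totals: Δreserves = +£365B, Δdeposits = +£88B.
Δrequired reserves = 7% × +£88B = +£6.16B.
Δexcess reserves = Δreserves − Δrequired = +£365B − (+£6.16B) = +£358.84 billion.

+£358.84 billion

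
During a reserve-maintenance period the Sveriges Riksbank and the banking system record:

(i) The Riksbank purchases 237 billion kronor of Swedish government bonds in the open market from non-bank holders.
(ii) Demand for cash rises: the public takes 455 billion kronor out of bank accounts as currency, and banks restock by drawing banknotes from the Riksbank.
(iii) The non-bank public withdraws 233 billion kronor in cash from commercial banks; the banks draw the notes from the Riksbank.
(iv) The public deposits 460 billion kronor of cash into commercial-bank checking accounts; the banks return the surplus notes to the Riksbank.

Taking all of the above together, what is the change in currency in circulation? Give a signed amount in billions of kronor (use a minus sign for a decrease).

+228 billion

Riksbank balance sheet:
  Assets:      Securities +237B
  Liabilities: Bank reserves +9B, Currency in circulation +228B
Commercial banking system:
  Assets:      Reserves at CB +9B
  Liabilities: Checkable deposits +9B
So the change in currency in circulation is +228 billion.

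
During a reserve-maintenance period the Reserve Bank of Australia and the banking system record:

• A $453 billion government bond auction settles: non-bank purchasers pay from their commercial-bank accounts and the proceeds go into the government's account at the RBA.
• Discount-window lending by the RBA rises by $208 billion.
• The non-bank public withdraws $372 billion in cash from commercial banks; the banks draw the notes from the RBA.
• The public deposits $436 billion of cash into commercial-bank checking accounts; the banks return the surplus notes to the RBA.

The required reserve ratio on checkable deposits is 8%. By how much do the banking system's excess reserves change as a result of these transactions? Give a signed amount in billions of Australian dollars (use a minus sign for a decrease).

Government account inflow $453 billion: reserves −$453B, deposits −$453B.
Discount-window loan $208 billion: reserves +$208B, deposits 0.
Currency withdrawal $372 billion: reserves −$372B, deposits −$372B.
Currency deposit $436 billion: reserves +$436B, deposits +$436B.
Totals: Δreserves = −$181B, Δdeposits = −$389B.
Δrequired reserves = 8% × −$389B = −$31.12B.
Δexcess reserves = Δreserves − Δrequired = −$181B − (−$31.12B) = -$149.88 billion.

-$149.88 billion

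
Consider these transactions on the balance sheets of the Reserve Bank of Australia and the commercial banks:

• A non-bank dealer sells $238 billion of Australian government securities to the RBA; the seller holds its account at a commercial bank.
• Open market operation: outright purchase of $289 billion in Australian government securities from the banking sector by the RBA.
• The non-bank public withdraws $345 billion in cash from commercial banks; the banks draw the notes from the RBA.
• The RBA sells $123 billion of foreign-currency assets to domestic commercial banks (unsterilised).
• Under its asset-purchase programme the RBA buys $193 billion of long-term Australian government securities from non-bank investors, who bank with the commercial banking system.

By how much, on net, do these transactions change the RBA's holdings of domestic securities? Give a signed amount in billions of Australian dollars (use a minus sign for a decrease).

+$720 billion

Asset purchase (from non-banks) $238 billion: securities added to the RBA's portfolio → +$238B.
OMO purchase (from banks) $289 billion: securities added to the RBA's portfolio → +$289B.
Currency withdrawal $345 billion: the RBA's securities portfolio is untouched → 0.
FX sale $123 billion: the RBA's securities portfolio is untouched → 0.
Asset purchase (from non-banks) $193 billion: securities added to the RBA's portfolio → +$193B.
Net: 238 + 289 + 0 + 0 + 193 = +$720 billion.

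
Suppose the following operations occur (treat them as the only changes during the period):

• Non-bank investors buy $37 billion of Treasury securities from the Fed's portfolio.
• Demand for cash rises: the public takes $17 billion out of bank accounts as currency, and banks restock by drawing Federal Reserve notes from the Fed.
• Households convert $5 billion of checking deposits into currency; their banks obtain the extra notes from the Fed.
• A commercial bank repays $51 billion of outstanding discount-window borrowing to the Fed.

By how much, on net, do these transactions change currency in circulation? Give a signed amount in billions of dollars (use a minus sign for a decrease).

Asset sale (to non-banks) $37 billion: no currency enters or leaves circulation → 0.
Currency withdrawal $17 billion: notes leave the central bank → +$17B.
Currency withdrawal $5 billion: notes leave the central bank → +$5B.
Discount-window repayment $51 billion: no currency enters or leaves circulation → 0.
Net: 0 + 17 + 5 + 0 = +$22 billion.

+$22 billion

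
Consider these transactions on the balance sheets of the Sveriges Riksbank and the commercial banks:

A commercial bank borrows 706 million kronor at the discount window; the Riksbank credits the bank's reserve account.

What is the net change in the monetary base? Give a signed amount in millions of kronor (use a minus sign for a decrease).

Riksbank balance sheet:
  Assets:      Loans to banks +706M
  Liabilities: Bank reserves +706M
Monetary base = currency + reserves: 0 + (+706M) = +706 million.

+706 million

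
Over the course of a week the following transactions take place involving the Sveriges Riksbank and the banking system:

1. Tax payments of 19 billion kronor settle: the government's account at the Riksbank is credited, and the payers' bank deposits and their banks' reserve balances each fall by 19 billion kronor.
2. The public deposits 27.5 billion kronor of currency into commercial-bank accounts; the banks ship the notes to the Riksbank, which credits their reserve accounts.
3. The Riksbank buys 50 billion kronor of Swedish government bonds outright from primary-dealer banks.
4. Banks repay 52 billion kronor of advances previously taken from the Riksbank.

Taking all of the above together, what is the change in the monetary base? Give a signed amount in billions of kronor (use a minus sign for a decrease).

Riksbank balance sheet:
  Assets:      Securities +50B, Loans to banks −52B
  Liabilities: Bank reserves +6.5B, Currency in circulation −27.5B, Government deposits +19B
Monetary base = currency + reserves: −27.5B + (+6.5B) = -21 billion.

-21 billion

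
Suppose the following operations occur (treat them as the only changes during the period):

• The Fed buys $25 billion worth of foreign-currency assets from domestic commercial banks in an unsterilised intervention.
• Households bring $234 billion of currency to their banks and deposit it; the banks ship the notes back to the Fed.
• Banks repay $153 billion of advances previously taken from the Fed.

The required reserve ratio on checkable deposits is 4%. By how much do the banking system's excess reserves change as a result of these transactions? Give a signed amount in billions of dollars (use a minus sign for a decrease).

FX purchase $25 billion: reserves +$25B, deposits 0.
Currency deposit $234 billion: reserves +$234B, deposits +$234B.
Discount-window repayment $153 billion: reserves −$153B, deposits 0.
Totals: Δreserves = +$106B, Δdeposits = +$234B.
Δrequired reserves = 4% × +$234B = +$9.36B.
Δexcess reserves = Δreserves − Δrequired = +$106B − (+$9.36B) = +$96.64 billion.

+$96.64 billion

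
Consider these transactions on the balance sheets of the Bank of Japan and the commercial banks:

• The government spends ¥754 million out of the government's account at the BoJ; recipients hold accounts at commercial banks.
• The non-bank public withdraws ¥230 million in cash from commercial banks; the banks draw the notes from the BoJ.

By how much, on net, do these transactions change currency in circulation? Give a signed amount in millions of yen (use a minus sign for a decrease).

Government spending ¥754 million: no currency enters or leaves circulation → 0.
Currency withdrawal ¥230 million: notes leave the central bank → +¥230M.
Net: 0 + 230 = +¥230 million.

+¥230 million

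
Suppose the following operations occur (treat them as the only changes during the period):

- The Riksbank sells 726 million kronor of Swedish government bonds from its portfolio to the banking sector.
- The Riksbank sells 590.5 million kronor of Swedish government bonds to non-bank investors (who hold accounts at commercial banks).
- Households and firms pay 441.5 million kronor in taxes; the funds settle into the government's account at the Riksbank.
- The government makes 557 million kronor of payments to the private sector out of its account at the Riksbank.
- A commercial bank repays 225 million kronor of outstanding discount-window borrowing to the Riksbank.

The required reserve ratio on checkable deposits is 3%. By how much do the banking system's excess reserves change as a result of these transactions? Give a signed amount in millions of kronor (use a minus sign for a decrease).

-1411.75 million

OMO sale (to banks) 726 million kronor: reserves −726M, deposits 0.
Asset sale (to non-banks) 590.5 million kronor: reserves −590.5M, deposits −590.5M.
Government account inflow 441.5 million kronor: reserves −441.5M, deposits −441.5M.
Government spending 557 million kronor: reserves +557M, deposits +557M.
Discount-window repayment 225 million kronor: reserves −225M, deposits 0.
Totals: Δreserves = −1426M, Δdeposits = −475M.
Δrequired reserves = 3% × −475M = −14.25M.
Δexcess reserves = Δreserves − Δrequired = −1426M − (−14.25M) = -1411.75 million.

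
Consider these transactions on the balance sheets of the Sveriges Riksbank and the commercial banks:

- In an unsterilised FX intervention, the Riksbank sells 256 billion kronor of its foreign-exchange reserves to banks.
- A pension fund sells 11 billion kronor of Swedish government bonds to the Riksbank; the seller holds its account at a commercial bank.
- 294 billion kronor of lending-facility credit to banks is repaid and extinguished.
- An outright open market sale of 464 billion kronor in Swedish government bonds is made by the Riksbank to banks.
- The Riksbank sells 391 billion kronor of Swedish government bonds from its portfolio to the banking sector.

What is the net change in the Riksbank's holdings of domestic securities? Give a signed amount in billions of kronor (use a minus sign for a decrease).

-844 billion

FX sale 256 billion kronor: the Riksbank's securities portfolio is untouched → 0.
Asset purchase (from non-banks) 11 billion kronor: securities added to the Riksbank's portfolio → +11B.
Discount-window repayment 294 billion kronor: the Riksbank's securities portfolio is untouched → 0.
OMO sale (to banks) 464 billion kronor: securities removed from the Riksbank's portfolio → −464B.
OMO sale (to banks) 391 billion kronor: securities removed from the Riksbank's portfolio → −391B.
Net: 0 + 11 + 0 − 464 − 391 = -844 billion.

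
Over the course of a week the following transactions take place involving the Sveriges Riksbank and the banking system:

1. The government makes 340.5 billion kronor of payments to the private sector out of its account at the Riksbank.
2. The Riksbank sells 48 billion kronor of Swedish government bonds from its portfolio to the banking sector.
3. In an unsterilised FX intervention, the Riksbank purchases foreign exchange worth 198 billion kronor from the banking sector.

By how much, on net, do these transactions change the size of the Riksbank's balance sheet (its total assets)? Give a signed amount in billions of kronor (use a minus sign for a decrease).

Riksbank balance sheet:
  Assets:      Securities −48B, Foreign assets +198B
  Liabilities: Bank reserves +490.5B, Government deposits −340.5B
Change in total Riksbank assets = +150 billion.

+150 billion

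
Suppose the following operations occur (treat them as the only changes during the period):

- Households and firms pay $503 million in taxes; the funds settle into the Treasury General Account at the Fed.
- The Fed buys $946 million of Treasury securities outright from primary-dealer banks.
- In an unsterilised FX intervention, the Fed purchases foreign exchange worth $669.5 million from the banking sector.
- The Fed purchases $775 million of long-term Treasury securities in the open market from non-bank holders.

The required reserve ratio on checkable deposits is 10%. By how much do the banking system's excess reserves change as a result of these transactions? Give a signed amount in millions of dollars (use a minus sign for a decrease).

Government account inflow $503 million: reserves −$503M, deposits −$503M.
OMO purchase (from banks) $946 million: reserves +$946M, deposits 0.
FX purchase $669.5 million: reserves +$669.5M, deposits 0.
Asset purchase (from non-banks) $775 million: reserves +$775M, deposits +$775M.
Totals: Δreserves = +$1887.5M, Δdeposits = +$272M.
Δrequired reserves = 10% × +$272M = +$27.2M.
Δexcess reserves = Δreserves − Δrequired = +$1887.5M − (+$27.2M) = +$1860.3 million.

+$1860.3 million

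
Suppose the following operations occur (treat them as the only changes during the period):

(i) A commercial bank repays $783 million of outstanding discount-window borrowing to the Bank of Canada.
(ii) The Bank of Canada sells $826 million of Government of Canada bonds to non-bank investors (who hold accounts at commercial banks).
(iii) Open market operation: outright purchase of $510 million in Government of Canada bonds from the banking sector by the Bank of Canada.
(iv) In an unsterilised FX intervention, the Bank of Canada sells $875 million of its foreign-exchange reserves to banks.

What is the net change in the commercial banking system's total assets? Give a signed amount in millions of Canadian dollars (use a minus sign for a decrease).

Discount-window repayment $783 million: bank balance sheets shrink → −$783M.
Asset sale (to non-banks) $826 million: bank balance sheets shrink → −$826M.
OMO purchase (from banks) $510 million: just an asset swap on bank balance sheets → 0.
FX sale $875 million: just an asset swap on bank balance sheets → 0.
Net: −783 − 826 + 0 + 0 = -$1609 million.

-$1609 million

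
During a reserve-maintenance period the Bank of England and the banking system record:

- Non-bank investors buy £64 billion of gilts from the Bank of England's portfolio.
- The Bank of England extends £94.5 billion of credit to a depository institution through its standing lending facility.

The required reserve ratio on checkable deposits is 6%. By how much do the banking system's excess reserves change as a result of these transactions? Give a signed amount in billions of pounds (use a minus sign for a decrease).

Asset sale (to non-banks) £64 billion: reserves −£64B, deposits −£64B.
Discount-window loan £94.5 billion: reserves +£94.5B, deposits 0.
Totals: Δreserves = +£30.5B, Δdeposits = −£64B.
Δrequired reserves = 6% × −£64B = −£3.84B.
Δexcess reserves = Δreserves − Δrequired = +£30.5B − (−£3.84B) = +£34.34 billion.

+£34.34 billion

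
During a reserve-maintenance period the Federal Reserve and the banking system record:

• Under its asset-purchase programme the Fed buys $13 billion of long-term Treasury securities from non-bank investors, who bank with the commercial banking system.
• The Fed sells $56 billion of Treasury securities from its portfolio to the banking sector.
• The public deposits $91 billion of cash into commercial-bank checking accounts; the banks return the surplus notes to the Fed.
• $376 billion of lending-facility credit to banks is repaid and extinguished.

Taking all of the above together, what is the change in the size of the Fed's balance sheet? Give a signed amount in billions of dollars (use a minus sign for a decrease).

Fed balance sheet:
  Assets:      Securities −$43B, Loans to banks −$376B
  Liabilities: Bank reserves −$328B, Currency in circulation −$91B
Commercial banking system:
  Assets:      Reserves at CB −$328B, Securities +$56B
  Liabilities: Checkable deposits +$104B, Borrowings from CB −$376B
Change in total Fed assets = -$419 billion.

-$419 billion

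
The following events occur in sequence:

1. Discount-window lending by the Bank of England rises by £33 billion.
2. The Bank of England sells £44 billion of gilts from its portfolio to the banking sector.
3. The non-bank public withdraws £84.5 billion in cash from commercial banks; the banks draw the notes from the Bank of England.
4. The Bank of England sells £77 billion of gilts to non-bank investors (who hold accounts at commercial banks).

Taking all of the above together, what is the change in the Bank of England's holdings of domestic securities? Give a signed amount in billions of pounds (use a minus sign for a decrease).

Discount-window loan £33 billion: the Bank of England's securities portfolio is untouched → 0.
OMO sale (to banks) £44 billion: securities removed from the Bank of England's portfolio → −£44B.
Currency withdrawal £84.5 billion: the Bank of England's securities portfolio is untouched → 0.
Asset sale (to non-banks) £77 billion: securities removed from the Bank of England's portfolio → −£77B.
Net: 0 − 44 + 0 − 77 = -£121 billion.

-£121 billion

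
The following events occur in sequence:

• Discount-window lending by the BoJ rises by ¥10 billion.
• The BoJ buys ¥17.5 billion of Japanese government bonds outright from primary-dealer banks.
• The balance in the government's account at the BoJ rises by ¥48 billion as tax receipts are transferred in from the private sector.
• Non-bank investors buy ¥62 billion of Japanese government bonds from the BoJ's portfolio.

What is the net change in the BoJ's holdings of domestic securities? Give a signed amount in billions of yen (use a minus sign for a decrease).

Discount-window loan ¥10 billion: the BoJ's securities portfolio is untouched → 0.
OMO purchase (from banks) ¥17.5 billion: securities added to the BoJ's portfolio → +¥17.5B.
Government account inflow ¥48 billion: the BoJ's securities portfolio is untouched → 0.
Asset sale (to non-banks) ¥62 billion: securities removed from the BoJ's portfolio → −¥62B.
Net: 0 + 17.5 + 0 − 62 = -¥44.5 billion.

-¥44.5 billion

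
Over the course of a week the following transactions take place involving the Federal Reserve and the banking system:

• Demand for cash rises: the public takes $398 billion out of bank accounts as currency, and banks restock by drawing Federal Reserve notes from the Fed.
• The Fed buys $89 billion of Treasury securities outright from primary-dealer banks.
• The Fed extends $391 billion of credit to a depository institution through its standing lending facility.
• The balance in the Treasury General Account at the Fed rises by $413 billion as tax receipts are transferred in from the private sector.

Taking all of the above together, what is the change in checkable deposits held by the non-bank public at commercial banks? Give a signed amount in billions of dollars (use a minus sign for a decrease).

Currency withdrawal $398 billion: non-bank counterparties' bank balances fall → −$398B.
OMO purchase (from banks) $89 billion: the counterparty is a bank, so public deposits are unchanged → 0.
Discount-window loan $391 billion: the counterparty is a bank, so public deposits are unchanged → 0.
Government account inflow $413 billion: non-bank counterparties' bank balances fall → −$413B.
Net: −398 + 0 + 0 − 413 = -$811 billion.

-$811 billion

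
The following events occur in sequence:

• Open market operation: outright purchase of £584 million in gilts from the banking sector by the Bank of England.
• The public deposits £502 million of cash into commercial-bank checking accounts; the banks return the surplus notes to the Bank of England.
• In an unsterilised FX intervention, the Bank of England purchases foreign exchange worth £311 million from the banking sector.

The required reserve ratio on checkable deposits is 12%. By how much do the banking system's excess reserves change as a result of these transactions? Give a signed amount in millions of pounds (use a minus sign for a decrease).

+£1336.76 million

OMO purchase (from banks) £584 million: reserves +£584M, deposits 0.
Currency deposit £502 million: reserves +£502M, deposits +£502M.
FX purchase £311 million: reserves +£311M, deposits 0.
Totals: Δreserves = +£1397M, Δdeposits = +£502M.
Δrequired reserves = 12% × +£502M = +£60.24M.
Δexcess reserves = Δreserves − Δrequired = +£1397M − (+£60.24M) = +£1336.76 million.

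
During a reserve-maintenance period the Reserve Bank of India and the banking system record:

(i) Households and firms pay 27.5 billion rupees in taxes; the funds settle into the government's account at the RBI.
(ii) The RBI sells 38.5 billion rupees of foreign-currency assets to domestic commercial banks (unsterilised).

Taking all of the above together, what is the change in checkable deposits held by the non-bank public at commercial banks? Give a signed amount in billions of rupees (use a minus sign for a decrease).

Government account inflow 27.5 billion rupees: non-bank counterparties' bank balances fall → −27.5B.
FX sale 38.5 billion rupees: the counterparty is a bank, so public deposits are unchanged → 0.
Net: −27.5 + 0 = -27.5 billion.

-27.5 billion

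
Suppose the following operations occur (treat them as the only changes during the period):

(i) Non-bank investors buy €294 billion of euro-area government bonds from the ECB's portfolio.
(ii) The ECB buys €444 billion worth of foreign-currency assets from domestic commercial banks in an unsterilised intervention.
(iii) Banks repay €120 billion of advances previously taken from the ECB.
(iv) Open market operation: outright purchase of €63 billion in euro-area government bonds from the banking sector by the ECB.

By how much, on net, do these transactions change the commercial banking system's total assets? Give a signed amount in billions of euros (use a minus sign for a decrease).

-€414 billion

Asset sale (to non-banks) €294 billion: bank balance sheets shrink → −€294B.
FX purchase €444 billion: just an asset swap on bank balance sheets → 0.
Discount-window repayment €120 billion: bank balance sheets shrink → −€120B.
OMO purchase (from banks) €63 billion: just an asset swap on bank balance sheets → 0.
Net: −294 + 0 − 120 + 0 = -€414 billion.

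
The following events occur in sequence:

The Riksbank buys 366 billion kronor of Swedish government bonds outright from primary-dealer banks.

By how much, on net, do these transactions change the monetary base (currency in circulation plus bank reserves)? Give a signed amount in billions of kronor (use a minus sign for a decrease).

Riksbank balance sheet:
  Assets:      Securities +366B
  Liabilities: Bank reserves +366B
Commercial banking system:
  Assets:      Reserves at CB +366B, Securities −366B
  Liabilities: no change
Monetary base = currency + reserves: 0 + (+366B) = +366 billion.

+366 billion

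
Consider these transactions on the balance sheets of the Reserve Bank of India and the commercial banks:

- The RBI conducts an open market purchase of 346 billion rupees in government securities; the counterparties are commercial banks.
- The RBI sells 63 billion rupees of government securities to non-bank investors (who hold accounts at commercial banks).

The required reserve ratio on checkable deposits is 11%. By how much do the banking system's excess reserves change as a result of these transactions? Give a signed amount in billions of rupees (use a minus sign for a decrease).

+289.93 billion

OMO purchase (from banks) 346 billion rupees: reserves +346B, deposits 0.
Asset sale (to non-banks) 63 billion rupees: reserves −63B, deposits −63B.
Totals: Δreserves = +283B, Δdeposits = −63B.
Δrequired reserves = 11% × −63B = −6.93B.
Δexcess reserves = Δreserves − Δrequired = +283B − (−6.93B) = +289.93 billion.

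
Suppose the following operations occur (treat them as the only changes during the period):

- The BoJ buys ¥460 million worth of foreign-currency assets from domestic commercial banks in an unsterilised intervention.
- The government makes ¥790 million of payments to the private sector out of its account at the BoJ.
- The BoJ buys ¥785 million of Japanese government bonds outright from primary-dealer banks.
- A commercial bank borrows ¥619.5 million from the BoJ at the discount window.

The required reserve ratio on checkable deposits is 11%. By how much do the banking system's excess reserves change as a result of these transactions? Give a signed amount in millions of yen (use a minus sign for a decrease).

FX purchase ¥460 million: reserves +¥460M, deposits 0.
Government spending ¥790 million: reserves +¥790M, deposits +¥790M.
OMO purchase (from banks) ¥785 million: reserves +¥785M, deposits 0.
Discount-window loan ¥619.5 million: reserves +¥619.5M, deposits 0.
Totals: Δreserves = +¥2654.5M, Δdeposits = +¥790M.
Δrequired reserves = 11% × +¥790M = +¥86.9M.
Δexcess reserves = Δreserves − Δrequired = +¥2654.5M − (+¥86.9M) = +¥2567.6 million.

+¥2567.6 million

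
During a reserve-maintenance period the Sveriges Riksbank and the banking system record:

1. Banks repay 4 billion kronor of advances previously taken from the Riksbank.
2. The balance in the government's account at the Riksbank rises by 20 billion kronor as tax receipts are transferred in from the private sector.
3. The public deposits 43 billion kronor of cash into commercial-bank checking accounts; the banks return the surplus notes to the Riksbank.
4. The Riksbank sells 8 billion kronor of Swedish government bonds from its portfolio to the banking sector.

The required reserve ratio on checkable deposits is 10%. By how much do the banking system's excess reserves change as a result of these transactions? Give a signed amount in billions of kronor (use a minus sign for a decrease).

Discount-window repayment 4 billion kronor: reserves −4B, deposits 0.
Government account inflow 20 billion kronor: reserves −20B, deposits −20B.
Currency deposit 43 billion kronor: reserves +43B, deposits +43B.
OMO sale (to banks) 8 billion kronor: reserves −8B, deposits 0.
Totals: Δreserves = +11B, Δdeposits = +23B.
Δrequired reserves = 10% × +23B = +2.3B.
Δexcess reserves = Δreserves − Δrequired = +11B − (+2.3B) = +8.7 billion.

+8.7 billion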